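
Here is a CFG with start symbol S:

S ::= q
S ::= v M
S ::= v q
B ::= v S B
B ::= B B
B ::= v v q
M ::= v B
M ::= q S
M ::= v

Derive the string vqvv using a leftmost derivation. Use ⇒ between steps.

S ⇒ vM   [S ::= v M]
vM ⇒ vqS   [M ::= q S]
vqS ⇒ vqvM   [S ::= v M]
vqvM ⇒ vqvv   [M ::= v]

S ⇒ vM ⇒ vqS ⇒ vqvM ⇒ vqvv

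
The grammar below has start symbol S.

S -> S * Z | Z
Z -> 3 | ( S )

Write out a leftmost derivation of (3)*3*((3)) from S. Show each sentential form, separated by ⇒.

S ⇒ S*Z   [S -> S * Z]
S*Z ⇒ S*Z*Z   [S -> S * Z]
S*Z*Z ⇒ Z*Z*Z   [S -> Z]
Z*Z*Z ⇒ (S)*Z*Z   [Z -> ( S )]
(S)*Z*Z ⇒ (Z)*Z*Z   [S -> Z]
(Z)*Z*Z ⇒ (3)*Z*Z   [Z -> 3]
(3)*Z*Z ⇒ (3)*3*Z   [Z -> 3]
(3)*3*Z ⇒ (3)*3*(S)   [Z -> ( S )]
(3)*3*(S) ⇒ (3)*3*(Z)   [S -> Z]
(3)*3*(Z) ⇒ (3)*3*((S))   [Z -> ( S )]
(3)*3*((S)) ⇒ (3)*3*((Z))   [S -> Z]
(3)*3*((Z)) ⇒ (3)*3*((3))   [Z -> 3]

S ⇒ S*Z ⇒ S*Z*Z ⇒ Z*Z*Z ⇒ (S)*Z*Z ⇒ (Z)*Z*Z ⇒ (3)*Z*Z ⇒ (3)*3*Z ⇒ (3)*3*(S) ⇒ (3)*3*(Z) ⇒ (3)*3*((S)) ⇒ (3)*3*((Z)) ⇒ (3)*3*((3))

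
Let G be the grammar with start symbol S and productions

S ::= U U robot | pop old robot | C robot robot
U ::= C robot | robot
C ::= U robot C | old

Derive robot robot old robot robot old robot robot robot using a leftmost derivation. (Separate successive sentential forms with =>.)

S => U U robot => C robot U robot => U robot C robot U robot => C robot robot C robot U robot => U robot C robot robot C robot U robot => robot robot C robot robot C robot U robot => robot robot old robot robot C robot U robot => robot robot old robot robot old robot U robot => robot robot old robot robot old robot robot robot

S => U U robot   [S ::= U U robot]
U U robot => C robot U robot   [U ::= C robot]
C robot U robot => U robot C robot U robot   [C ::= U robot C]
U robot C robot U robot => C robot robot C robot U robot   [U ::= C robot]
C robot robot C robot U robot => U robot C robot robot C robot U robot   [C ::= U robot C]
U robot C robot robot C robot U robot => robot robot C robot robot C robot U robot   [U ::= robot]
robot robot C robot robot C robot U robot => robot robot old robot robot C robot U robot   [C ::= old]
robot robot old robot robot C robot U robot => robot robot old robot robot old robot U robot   [C ::= old]
robot robot old robot robot old robot U robot => robot robot old robot robot old robot robot robot   [U ::= robot]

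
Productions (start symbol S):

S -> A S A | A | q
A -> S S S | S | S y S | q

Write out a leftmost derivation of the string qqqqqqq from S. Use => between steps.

S => A   [S -> A]
A => SSS   [A -> S S S]
SSS => ASASS   [S -> A S A]
ASASS => SSASS   [A -> S]
SSASS => ASASASS   [S -> A S A]
ASASASS => qSASASS   [A -> q]
qSASASS => qqASASS   [S -> q]
qqASASS => qqqSASS   [A -> q]
qqqSASS => qqqqASS   [S -> q]
qqqqASS => qqqqqSS   [A -> q]
qqqqqSS => qqqqqqS   [S -> q]
qqqqqqS => qqqqqqq   [S -> q]

S => A => SSS => ASASS => SSASS => ASASASS => qSASASS => qqASASS => qqqSASS => qqqqASS => qqqqqSS => qqqqqqS => qqqqqqq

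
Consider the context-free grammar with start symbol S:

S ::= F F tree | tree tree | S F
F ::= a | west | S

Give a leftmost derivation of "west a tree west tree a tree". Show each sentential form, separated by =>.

S => F F tree => S F tree => F F tree F tree => S F tree F tree => F F tree F tree F tree => west F tree F tree F tree => west a tree F tree F tree => west a tree west tree F tree => west a tree west tree a tree

S => F F tree   [S ::= F F tree]
F F tree => S F tree   [F ::= S]
S F tree => F F tree F tree   [S ::= F F tree]
F F tree F tree => S F tree F tree   [F ::= S]
S F tree F tree => F F tree F tree F tree   [S ::= F F tree]
F F tree F tree F tree => west F tree F tree F tree   [F ::= west]
west F tree F tree F tree => west a tree F tree F tree   [F ::= a]
west a tree F tree F tree => west a tree west tree F tree   [F ::= west]
west a tree west tree F tree => west a tree west tree a tree   [F ::= a]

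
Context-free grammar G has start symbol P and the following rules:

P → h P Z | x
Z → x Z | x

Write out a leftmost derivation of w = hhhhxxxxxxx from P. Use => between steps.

P => hPZ => hhPZZ => hhhPZZZ => hhhhPZZZZ => hhhhxZZZZ => hhhhxxZZZ => hhhhxxxZZZ => hhhhxxxxZZ => hhhhxxxxxZZ => hhhhxxxxxxZ => hhhhxxxxxxx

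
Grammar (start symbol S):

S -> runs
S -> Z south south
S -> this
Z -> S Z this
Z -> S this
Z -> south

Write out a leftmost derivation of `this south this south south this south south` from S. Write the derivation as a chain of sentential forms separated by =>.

S => Z south south => S this south south => Z south south this south south => S Z this south south this south south => this Z this south south this south south => this south this south south this south south

S => Z south south   [S -> Z south south]
Z south south => S this south south   [Z -> S this]
S this south south => Z south south this south south   [S -> Z south south]
Z south south this south south => S Z this south south this south south   [Z -> S Z this]
S Z this south south this south south => this Z this south south this south south   [S -> this]
this Z this south south this south south => this south this south south this south south   [Z -> south]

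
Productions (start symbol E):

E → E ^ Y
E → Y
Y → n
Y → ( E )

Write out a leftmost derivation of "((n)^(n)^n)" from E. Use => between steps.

E=>Y=>(E)=>(E^Y)=>(E^Y^Y)=>(Y^Y^Y)=>((E)^Y^Y)=>((Y)^Y^Y)=>((n)^Y^Y)=>((n)^(E)^Y)=>((n)^(Y)^Y)=>((n)^(n)^Y)=>((n)^(n)^n)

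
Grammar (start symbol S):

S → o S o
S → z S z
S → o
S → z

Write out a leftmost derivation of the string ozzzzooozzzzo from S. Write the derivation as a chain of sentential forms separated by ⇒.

S ⇒ oSo ⇒ ozSzo ⇒ ozzSzzo ⇒ ozzzSzzzo ⇒ ozzzzSzzzzo ⇒ ozzzzoSozzzzo ⇒ ozzzzooozzzzo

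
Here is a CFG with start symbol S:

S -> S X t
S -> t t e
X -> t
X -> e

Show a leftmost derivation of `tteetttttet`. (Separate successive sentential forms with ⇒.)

S ⇒ SXt   [S -> S X t]
SXt ⇒ SXtXt   [S -> S X t]
SXtXt ⇒ SXtXtXt   [S -> S X t]
SXtXtXt ⇒ SXtXtXtXt   [S -> S X t]
SXtXtXtXt ⇒ tteXtXtXtXt   [S -> t t e]
tteXtXtXtXt ⇒ tteetXtXtXt   [X -> e]
tteetXtXtXt ⇒ tteetttXtXt   [X -> t]
tteetttXtXt ⇒ tteetttttXt   [X -> t]
tteetttttXt ⇒ tteetttttet   [X -> e]

S⇒SXt⇒SXtXt⇒SXtXtXt⇒SXtXtXtXt⇒tteXtXtXtXt⇒tteetXtXtXt⇒tteetttXtXt⇒tteetttttXt⇒tteetttttet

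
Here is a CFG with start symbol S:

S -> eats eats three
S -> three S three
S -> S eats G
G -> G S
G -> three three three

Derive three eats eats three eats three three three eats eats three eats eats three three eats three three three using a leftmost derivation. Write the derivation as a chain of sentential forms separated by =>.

S => S eats G => three S three eats G => three S eats G three eats G => three eats eats three eats G three eats G => three eats eats three eats G S three eats G => three eats eats three eats G S S three eats G => three eats eats three eats three three three S S three eats G => three eats eats three eats three three three eats eats three S three eats G => three eats eats three eats three three three eats eats three eats eats three three eats G => three eats eats three eats three three three eats eats three eats eats three three eats three three three

S => S eats G   [S -> S eats G]
S eats G => three S three eats G   [S -> three S three]
three S three eats G => three S eats G three eats G   [S -> S eats G]
three S eats G three eats G => three eats eats three eats G three eats G   [S -> eats eats three]
three eats eats three eats G three eats G => three eats eats three eats G S three eats G   [G -> G S]
three eats eats three eats G S three eats G => three eats eats three eats G S S three eats G   [G -> G S]
three eats eats three eats G S S three eats G => three eats eats three eats three three three S S three eats G   [G -> three three three]
three eats eats three eats three three three S S three eats G => three eats eats three eats three three three eats eats three S three eats G   [S -> eats eats three]
three eats eats three eats three three three eats eats three S three eats G => three eats eats three eats three three three eats eats three eats eats three three eats G   [S -> eats eats three]
three eats eats three eats three three three eats eats three eats eats three three eats G => three eats eats three eats three three three eats eats three eats eats three three eats three three three   [G -> three three three]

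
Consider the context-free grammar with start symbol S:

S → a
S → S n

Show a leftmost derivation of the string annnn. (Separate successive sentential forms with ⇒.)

S ⇒ Sn   [S → S n]
Sn ⇒ Snn   [S → S n]
Snn ⇒ Snnn   [S → S n]
Snnn ⇒ Snnnn   [S → S n]
Snnnn ⇒ annnn   [S → a]

S ⇒ Sn ⇒ Snn ⇒ Snnn ⇒ Snnnn ⇒ annnn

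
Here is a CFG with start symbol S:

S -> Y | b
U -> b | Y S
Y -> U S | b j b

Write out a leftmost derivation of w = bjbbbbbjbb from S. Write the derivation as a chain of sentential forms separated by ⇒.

S ⇒ Y ⇒ US ⇒ YSS ⇒ bjbSS ⇒ bjbYS ⇒ bjbUSS ⇒ bjbYSSS ⇒ bjbUSSSS ⇒ bjbbSSSS ⇒ bjbbbSSS ⇒ bjbbbbSS ⇒ bjbbbbYS ⇒ bjbbbbbjbS ⇒ bjbbbbbjbb

S ⇒ Y   [S -> Y]
Y ⇒ US   [Y -> U S]
US ⇒ YSS   [U -> Y S]
YSS ⇒ bjbSS   [Y -> b j b]
bjbSS ⇒ bjbYS   [S -> Y]
bjbYS ⇒ bjbUSS   [Y -> U S]
bjbUSS ⇒ bjbYSSS   [U -> Y S]
bjbYSSS ⇒ bjbUSSSS   [Y -> U S]
bjbUSSSS ⇒ bjbbSSSS   [U -> b]
bjbbSSSS ⇒ bjbbbSSS   [S -> b]
bjbbbSSS ⇒ bjbbbbSS   [S -> b]
bjbbbbSS ⇒ bjbbbbYS   [S -> Y]
bjbbbbYS ⇒ bjbbbbbjbS   [Y -> b j b]
bjbbbbbjbS ⇒ bjbbbbbjbb   [S -> b]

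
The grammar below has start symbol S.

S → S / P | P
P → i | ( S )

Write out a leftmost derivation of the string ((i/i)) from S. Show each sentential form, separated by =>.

S => P => (S) => (P) => ((S)) => ((S/P)) => ((P/P)) => ((i/P)) => ((i/i))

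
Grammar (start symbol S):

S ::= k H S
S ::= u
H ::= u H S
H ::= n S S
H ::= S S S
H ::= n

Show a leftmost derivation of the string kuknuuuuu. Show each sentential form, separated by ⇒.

S ⇒ kHS   [S ::= k H S]
kHS ⇒ kuHSS   [H ::= u H S]
kuHSS ⇒ kuSSSSS   [H ::= S S S]
kuSSSSS ⇒ kukHSSSSS   [S ::= k H S]
kukHSSSSS ⇒ kuknSSSSS   [H ::= n]
kuknSSSSS ⇒ kuknuSSSS   [S ::= u]
kuknuSSSS ⇒ kuknuuSSS   [S ::= u]
kuknuuSSS ⇒ kuknuuuSS   [S ::= u]
kuknuuuSS ⇒ kuknuuuuS   [S ::= u]
kuknuuuuS ⇒ kuknuuuuu   [S ::= u]

S⇒kHS⇒kuHSS⇒kuSSSSS⇒kukHSSSSS⇒kuknSSSSS⇒kuknuSSSS⇒kuknuuSSS⇒kuknuuuSS⇒kuknuuuuS⇒kuknuuuuu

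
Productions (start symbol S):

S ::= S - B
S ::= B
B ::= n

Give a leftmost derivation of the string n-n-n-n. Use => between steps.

S => S-B   [S ::= S - B]
S-B => S-B-B   [S ::= S - B]
S-B-B => S-B-B-B   [S ::= S - B]
S-B-B-B => B-B-B-B   [S ::= B]
B-B-B-B => n-B-B-B   [B ::= n]
n-B-B-B => n-n-B-B   [B ::= n]
n-n-B-B => n-n-n-B   [B ::= n]
n-n-n-B => n-n-n-n   [B ::= n]

S=>S-B=>S-B-B=>S-B-B-B=>B-B-B-B=>n-B-B-B=>n-n-B-B=>n-n-n-B=>n-n-n-n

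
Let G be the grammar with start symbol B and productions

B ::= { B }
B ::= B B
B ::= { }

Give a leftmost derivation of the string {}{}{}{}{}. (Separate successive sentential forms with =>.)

B=>BB=>BBB=>BBBB=>BBBBB=>{}BBBB=>{}{}BBB=>{}{}{}BB=>{}{}{}{}B=>{}{}{}{}{}

B => BB   [B ::= B B]
BB => BBB   [B ::= B B]
BBB => BBBB   [B ::= B B]
BBBB => BBBBB   [B ::= B B]
BBBBB => {}BBBB   [B ::= { }]
{}BBBB => {}{}BBB   [B ::= { }]
{}{}BBB => {}{}{}BB   [B ::= { }]
{}{}{}BB => {}{}{}{}B   [B ::= { }]
{}{}{}{}B => {}{}{}{}{}   [B ::= { }]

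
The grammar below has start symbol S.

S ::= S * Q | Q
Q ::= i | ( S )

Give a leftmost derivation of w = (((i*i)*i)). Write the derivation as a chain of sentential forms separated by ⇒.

S⇒Q⇒(S)⇒(Q)⇒((S))⇒((S*Q))⇒((Q*Q))⇒(((S)*Q))⇒(((S*Q)*Q))⇒(((Q*Q)*Q))⇒(((i*Q)*Q))⇒(((i*i)*Q))⇒(((i*i)*i))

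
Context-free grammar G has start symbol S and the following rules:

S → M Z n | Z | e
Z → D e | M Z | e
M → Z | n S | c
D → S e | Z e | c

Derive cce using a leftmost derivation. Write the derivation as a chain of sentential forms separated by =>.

S=>Z=>MZ=>cZ=>cDe=>cce

S => Z   [S → Z]
Z => MZ   [Z → M Z]
MZ => cZ   [M → c]
cZ => cDe   [Z → D e]
cDe => cce   [D → c]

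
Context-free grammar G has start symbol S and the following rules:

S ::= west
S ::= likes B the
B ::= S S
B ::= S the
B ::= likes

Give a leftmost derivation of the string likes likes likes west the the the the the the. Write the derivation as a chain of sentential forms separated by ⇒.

S ⇒ likes B the ⇒ likes S the the ⇒ likes likes B the the the ⇒ likes likes S the the the the ⇒ likes likes likes B the the the the the ⇒ likes likes likes S the the the the the the ⇒ likes likes likes west the the the the the the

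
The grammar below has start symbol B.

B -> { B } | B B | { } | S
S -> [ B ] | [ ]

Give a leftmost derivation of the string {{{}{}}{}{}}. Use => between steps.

B=>{B}=>{BB}=>{BBB}=>{{B}BB}=>{{BB}BB}=>{{{}B}BB}=>{{{}{}}BB}=>{{{}{}}{}B}=>{{{}{}}{}{}}

B => {B}   [B -> { B }]
{B} => {BB}   [B -> B B]
{BB} => {BBB}   [B -> B B]
{BBB} => {{B}BB}   [B -> { B }]
{{B}BB} => {{BB}BB}   [B -> B B]
{{BB}BB} => {{{}B}BB}   [B -> { }]
{{{}B}BB} => {{{}{}}BB}   [B -> { }]
{{{}{}}BB} => {{{}{}}{}B}   [B -> { }]
{{{}{}}{}B} => {{{}{}}{}{}}   [B -> { }]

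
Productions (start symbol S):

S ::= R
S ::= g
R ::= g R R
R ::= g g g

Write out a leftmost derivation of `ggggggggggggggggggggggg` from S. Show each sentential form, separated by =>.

S => R => gRR => ggRRR => gggRRRR => ggggRRRRR => gggggRRRRRR => ggggggggRRRRR => gggggggggggRRRR => ggggggggggggggRRR => gggggggggggggggggRR => ggggggggggggggggggggR => ggggggggggggggggggggggg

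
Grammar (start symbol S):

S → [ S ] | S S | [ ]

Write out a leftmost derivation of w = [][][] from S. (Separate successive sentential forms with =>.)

S=>SS=>SSS=>[]SS=>[][]S=>[][][]

S => SS   [S → S S]
SS => SSS   [S → S S]
SSS => []SS   [S → [ ]]
[]SS => [][]S   [S → [ ]]
[][]S => [][][]   [S → [ ]]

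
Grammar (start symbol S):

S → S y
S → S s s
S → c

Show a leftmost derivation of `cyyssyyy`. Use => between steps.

S => Sy   [S → S y]
Sy => Syy   [S → S y]
Syy => Syyy   [S → S y]
Syyy => Sssyyy   [S → S s s]
Sssyyy => Syssyyy   [S → S y]
Syssyyy => Syyssyyy   [S → S y]
Syyssyyy => cyyssyyy   [S → c]

S=>Sy=>Syy=>Syyy=>Sssyyy=>Syssyyy=>Syyssyyy=>cyyssyyy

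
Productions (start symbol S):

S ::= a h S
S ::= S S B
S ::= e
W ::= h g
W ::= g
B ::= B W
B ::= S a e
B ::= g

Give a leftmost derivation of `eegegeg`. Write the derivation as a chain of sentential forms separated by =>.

S => SSB   [S ::= S S B]
SSB => SSBSB   [S ::= S S B]
SSBSB => SSBSBSB   [S ::= S S B]
SSBSBSB => eSBSBSB   [S ::= e]
eSBSBSB => eeBSBSB   [S ::= e]
eeBSBSB => eegSBSB   [B ::= g]
eegSBSB => eegeBSB   [S ::= e]
eegeBSB => eegegSB   [B ::= g]
eegegSB => eegegeB   [S ::= e]
eegegeB => eegegeg   [B ::= g]

S => SSB => SSBSB => SSBSBSB => eSBSBSB => eeBSBSB => eegSBSB => eegeBSB => eegegSB => eegegeB => eegegeg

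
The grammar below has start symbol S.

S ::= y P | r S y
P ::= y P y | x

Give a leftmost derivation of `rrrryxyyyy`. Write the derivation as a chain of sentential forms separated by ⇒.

S ⇒ rSy   [S ::= r S y]
rSy ⇒ rrSyy   [S ::= r S y]
rrSyy ⇒ rrrSyyy   [S ::= r S y]
rrrSyyy ⇒ rrrrSyyyy   [S ::= r S y]
rrrrSyyyy ⇒ rrrryPyyyy   [S ::= y P]
rrrryPyyyy ⇒ rrrryxyyyy   [P ::= x]

S⇒rSy⇒rrSyy⇒rrrSyyy⇒rrrrSyyyy⇒rrrryPyyyy⇒rrrryxyyyy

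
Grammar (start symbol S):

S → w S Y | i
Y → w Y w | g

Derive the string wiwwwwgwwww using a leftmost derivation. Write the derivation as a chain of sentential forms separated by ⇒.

S ⇒ wSY ⇒ wiY ⇒ wiwYw ⇒ wiwwYww ⇒ wiwwwYwww ⇒ wiwwwwYwwww ⇒ wiwwwwgwwww

S ⇒ wSY   [S → w S Y]
wSY ⇒ wiY   [S → i]
wiY ⇒ wiwYw   [Y → w Y w]
wiwYw ⇒ wiwwYww   [Y → w Y w]
wiwwYww ⇒ wiwwwYwww   [Y → w Y w]
wiwwwYwww ⇒ wiwwwwYwwww   [Y → w Y w]
wiwwwwYwwww ⇒ wiwwwwgwwww   [Y → g]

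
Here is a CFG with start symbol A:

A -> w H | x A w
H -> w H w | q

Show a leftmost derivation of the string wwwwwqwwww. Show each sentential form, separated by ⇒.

A⇒wH⇒wwHw⇒wwwHww⇒wwwwHwww⇒wwwwwHwwww⇒wwwwwqwwww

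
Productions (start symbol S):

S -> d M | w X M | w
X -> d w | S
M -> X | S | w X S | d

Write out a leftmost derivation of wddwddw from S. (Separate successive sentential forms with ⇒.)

S⇒wXM⇒wSM⇒wdMM⇒wddM⇒wddwXS⇒wddwSS⇒wddwdMS⇒wddwddS⇒wddwddw

S ⇒ wXM   [S -> w X M]
wXM ⇒ wSM   [X -> S]
wSM ⇒ wdMM   [S -> d M]
wdMM ⇒ wddM   [M -> d]
wddM ⇒ wddwXS   [M -> w X S]
wddwXS ⇒ wddwSS   [X -> S]
wddwSS ⇒ wddwdMS   [S -> d M]
wddwdMS ⇒ wddwddS   [M -> d]
wddwddS ⇒ wddwddw   [S -> w]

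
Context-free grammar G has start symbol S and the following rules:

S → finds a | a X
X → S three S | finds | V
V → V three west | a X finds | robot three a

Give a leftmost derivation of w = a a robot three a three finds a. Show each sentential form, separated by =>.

S => a X => a S three S => a a X three S => a a V three S => a a robot three a three S => a a robot three a three finds a

S => a X   [S → a X]
a X => a S three S   [X → S three S]
a S three S => a a X three S   [S → a X]
a a X three S => a a V three S   [X → V]
a a V three S => a a robot three a three S   [V → robot three a]
a a robot three a three S => a a robot three a three finds a   [S → finds a]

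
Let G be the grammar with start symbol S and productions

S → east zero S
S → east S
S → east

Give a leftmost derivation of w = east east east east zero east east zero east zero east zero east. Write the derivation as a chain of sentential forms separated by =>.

S => east S => east east S => east east east S => east east east east zero S => east east east east zero east S => east east east east zero east east zero S => east east east east zero east east zero east zero S => east east east east zero east east zero east zero east zero S => east east east east zero east east zero east zero east zero east

S => east S   [S → east S]
east S => east east S   [S → east S]
east east S => east east east S   [S → east S]
east east east S => east east east east zero S   [S → east zero S]
east east east east zero S => east east east east zero east S   [S → east S]
east east east east zero east S => east east east east zero east east zero S   [S → east zero S]
east east east east zero east east zero S => east east east east zero east east zero east zero S   [S → east zero S]
east east east east zero east east zero east zero S => east east east east zero east east zero east zero east zero S   [S → east zero S]
east east east east zero east east zero east zero east zero S => east east east east zero east east zero east zero east zero east   [S → east]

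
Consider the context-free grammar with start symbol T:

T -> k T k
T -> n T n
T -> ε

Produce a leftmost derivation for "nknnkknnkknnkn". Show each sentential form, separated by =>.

T => nTn => nkTkn => nknTnkn => nknnTnnkn => nknnkTknnkn => nknnkkTkknnkn => nknnkknTnkknnkn => nknnkknnkknnkn

T => nTn   [T -> n T n]
nTn => nkTkn   [T -> k T k]
nkTkn => nknTnkn   [T -> n T n]
nknTnkn => nknnTnnkn   [T -> n T n]
nknnTnnkn => nknnkTknnkn   [T -> k T k]
nknnkTknnkn => nknnkkTkknnkn   [T -> k T k]
nknnkkTkknnkn => nknnkknTnkknnkn   [T -> n T n]
nknnkknTnkknnkn => nknnkknnkknnkn   [T -> ε]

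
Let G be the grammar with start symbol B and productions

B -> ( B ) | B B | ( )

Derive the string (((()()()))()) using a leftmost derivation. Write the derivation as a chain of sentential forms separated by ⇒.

B ⇒ (B) ⇒ (BB) ⇒ ((B)B) ⇒ (((B))B) ⇒ (((BB))B) ⇒ (((BBB))B) ⇒ (((()BB))B) ⇒ (((()()B))B) ⇒ (((()()()))B) ⇒ (((()()()))())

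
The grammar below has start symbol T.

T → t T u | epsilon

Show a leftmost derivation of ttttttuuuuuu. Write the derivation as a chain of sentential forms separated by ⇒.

T ⇒ tTu ⇒ ttTuu ⇒ tttTuuu ⇒ ttttTuuuu ⇒ tttttTuuuuu ⇒ ttttttTuuuuuu ⇒ ttttttuuuuuu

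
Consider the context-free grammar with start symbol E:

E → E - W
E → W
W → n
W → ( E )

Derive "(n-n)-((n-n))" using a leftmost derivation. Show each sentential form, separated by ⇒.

E ⇒ E-W ⇒ W-W ⇒ (E)-W ⇒ (E-W)-W ⇒ (W-W)-W ⇒ (n-W)-W ⇒ (n-n)-W ⇒ (n-n)-(E) ⇒ (n-n)-(W) ⇒ (n-n)-((E)) ⇒ (n-n)-((E-W)) ⇒ (n-n)-((W-W)) ⇒ (n-n)-((n-W)) ⇒ (n-n)-((n-n))

E ⇒ E-W   [E → E - W]
E-W ⇒ W-W   [E → W]
W-W ⇒ (E)-W   [W → ( E )]
(E)-W ⇒ (E-W)-W   [E → E - W]
(E-W)-W ⇒ (W-W)-W   [E → W]
(W-W)-W ⇒ (n-W)-W   [W → n]
(n-W)-W ⇒ (n-n)-W   [W → n]
(n-n)-W ⇒ (n-n)-(E)   [W → ( E )]
(n-n)-(E) ⇒ (n-n)-(W)   [E → W]
(n-n)-(W) ⇒ (n-n)-((E))   [W → ( E )]
(n-n)-((E)) ⇒ (n-n)-((E-W))   [E → E - W]
(n-n)-((E-W)) ⇒ (n-n)-((W-W))   [E → W]
(n-n)-((W-W)) ⇒ (n-n)-((n-W))   [W → n]
(n-n)-((n-W)) ⇒ (n-n)-((n-n))   [W → n]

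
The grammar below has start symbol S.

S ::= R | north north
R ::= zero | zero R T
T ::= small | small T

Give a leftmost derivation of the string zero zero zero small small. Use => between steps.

S => R => zero R T => zero zero R T T => zero zero zero T T => zero zero zero small T => zero zero zero small small

S => R   [S ::= R]
R => zero R T   [R ::= zero R T]
zero R T => zero zero R T T   [R ::= zero R T]
zero zero R T T => zero zero zero T T   [R ::= zero]
zero zero zero T T => zero zero zero small T   [T ::= small]
zero zero zero small T => zero zero zero small small   [T ::= small]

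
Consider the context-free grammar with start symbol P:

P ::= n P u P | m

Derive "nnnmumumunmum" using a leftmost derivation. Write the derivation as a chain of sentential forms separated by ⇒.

P ⇒ nPuP ⇒ nnPuPuP ⇒ nnnPuPuPuP ⇒ nnnmuPuPuP ⇒ nnnmumuPuP ⇒ nnnmumumuP ⇒ nnnmumumunPuP ⇒ nnnmumumunmuP ⇒ nnnmumumunmum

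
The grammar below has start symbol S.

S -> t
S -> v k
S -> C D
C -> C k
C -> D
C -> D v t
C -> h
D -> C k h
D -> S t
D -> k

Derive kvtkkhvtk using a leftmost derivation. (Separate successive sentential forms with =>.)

S=>CD=>DvtD=>CkhvtD=>CkkhvtD=>DvtkkhvtD=>kvtkkhvtD=>kvtkkhvtk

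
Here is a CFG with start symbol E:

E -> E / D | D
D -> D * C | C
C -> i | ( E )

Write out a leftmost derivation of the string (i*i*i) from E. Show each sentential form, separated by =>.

E => D => C => (E) => (D) => (D*C) => (D*C*C) => (C*C*C) => (i*C*C) => (i*i*C) => (i*i*i)

E => D   [E -> D]
D => C   [D -> C]
C => (E)   [C -> ( E )]
(E) => (D)   [E -> D]
(D) => (D*C)   [D -> D * C]
(D*C) => (D*C*C)   [D -> D * C]
(D*C*C) => (C*C*C)   [D -> C]
(C*C*C) => (i*C*C)   [C -> i]
(i*C*C) => (i*i*C)   [C -> i]
(i*i*C) => (i*i*i)   [C -> i]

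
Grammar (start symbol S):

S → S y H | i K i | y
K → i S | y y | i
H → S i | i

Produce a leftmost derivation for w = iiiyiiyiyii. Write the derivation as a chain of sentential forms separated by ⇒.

S ⇒ SyH   [S → S y H]
SyH ⇒ iKiyH   [S → i K i]
iKiyH ⇒ iiiyH   [K → i]
iiiyH ⇒ iiiySi   [H → S i]
iiiySi ⇒ iiiySyHi   [S → S y H]
iiiySyHi ⇒ iiiyiKiyHi   [S → i K i]
iiiyiKiyHi ⇒ iiiyiiSiyHi   [K → i S]
iiiyiiSiyHi ⇒ iiiyiiyiyHi   [S → y]
iiiyiiyiyHi ⇒ iiiyiiyiyii   [H → i]

S⇒SyH⇒iKiyH⇒iiiyH⇒iiiySi⇒iiiySyHi⇒iiiyiKiyHi⇒iiiyiiSiyHi⇒iiiyiiyiyHi⇒iiiyiiyiyii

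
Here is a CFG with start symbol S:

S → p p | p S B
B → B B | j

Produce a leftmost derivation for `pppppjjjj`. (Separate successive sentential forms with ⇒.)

S ⇒ pSB ⇒ ppSBB ⇒ pppSBBB ⇒ pppppBBB ⇒ pppppBBBB ⇒ pppppjBBB ⇒ pppppjjBB ⇒ pppppjjjB ⇒ pppppjjjj

S ⇒ pSB   [S → p S B]
pSB ⇒ ppSBB   [S → p S B]
ppSBB ⇒ pppSBBB   [S → p S B]
pppSBBB ⇒ pppppBBB   [S → p p]
pppppBBB ⇒ pppppBBBB   [B → B B]
pppppBBBB ⇒ pppppjBBB   [B → j]
pppppjBBB ⇒ pppppjjBB   [B → j]
pppppjjBB ⇒ pppppjjjB   [B → j]
pppppjjjB ⇒ pppppjjjj   [B → j]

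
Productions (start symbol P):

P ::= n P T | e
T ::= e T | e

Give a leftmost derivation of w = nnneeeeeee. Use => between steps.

P => nPT => nnPTT => nnnPTTT => nnneTTT => nnneeTTT => nnneeeTTT => nnneeeeTTT => nnneeeeeTT => nnneeeeeeT => nnneeeeeee

P => nPT   [P ::= n P T]
nPT => nnPTT   [P ::= n P T]
nnPTT => nnnPTTT   [P ::= n P T]
nnnPTTT => nnneTTT   [P ::= e]
nnneTTT => nnneeTTT   [T ::= e T]
nnneeTTT => nnneeeTTT   [T ::= e T]
nnneeeTTT => nnneeeeTTT   [T ::= e T]
nnneeeeTTT => nnneeeeeTT   [T ::= e]
nnneeeeeTT => nnneeeeeeT   [T ::= e]
nnneeeeeeT => nnneeeeeee   [T ::= e]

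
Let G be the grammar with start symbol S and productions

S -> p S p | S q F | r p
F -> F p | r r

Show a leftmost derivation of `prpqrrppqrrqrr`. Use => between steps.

S => SqF   [S -> S q F]
SqF => SqFqF   [S -> S q F]
SqFqF => pSpqFqF   [S -> p S p]
pSpqFqF => pSqFpqFqF   [S -> S q F]
pSqFpqFqF => prpqFpqFqF   [S -> r p]
prpqFpqFqF => prpqFppqFqF   [F -> F p]
prpqFppqFqF => prpqrrppqFqF   [F -> r r]
prpqrrppqFqF => prpqrrppqrrqF   [F -> r r]
prpqrrppqrrqF => prpqrrppqrrqrr   [F -> r r]

S => SqF => SqFqF => pSpqFqF => pSqFpqFqF => prpqFpqFqF => prpqFppqFqF => prpqrrppqFqF => prpqrrppqrrqF => prpqrrppqrrqrr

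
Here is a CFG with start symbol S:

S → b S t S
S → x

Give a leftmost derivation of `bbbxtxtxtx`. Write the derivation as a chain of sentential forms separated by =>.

S=>bStS=>bbStStS=>bbbStStStS=>bbbxtStStS=>bbbxtxtStS=>bbbxtxtxtS=>bbbxtxtxtx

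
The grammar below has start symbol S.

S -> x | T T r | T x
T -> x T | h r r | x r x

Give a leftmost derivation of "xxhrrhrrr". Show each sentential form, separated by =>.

S => TTr => xTTr => xxTTr => xxhrrTr => xxhrrhrrr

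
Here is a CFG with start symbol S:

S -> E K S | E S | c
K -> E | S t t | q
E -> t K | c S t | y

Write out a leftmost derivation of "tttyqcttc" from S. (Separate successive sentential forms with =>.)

S => ES => tKS => tSttS => tEKSttS => ttKKSttS => ttEKSttS => tttKKSttS => tttEKSttS => tttyKSttS => tttyqSttS => tttyqcttS => tttyqcttc

S => ES   [S -> E S]
ES => tKS   [E -> t K]
tKS => tSttS   [K -> S t t]
tSttS => tEKSttS   [S -> E K S]
tEKSttS => ttKKSttS   [E -> t K]
ttKKSttS => ttEKSttS   [K -> E]
ttEKSttS => tttKKSttS   [E -> t K]
tttKKSttS => tttEKSttS   [K -> E]
tttEKSttS => tttyKSttS   [E -> y]
tttyKSttS => tttyqSttS   [K -> q]
tttyqSttS => tttyqcttS   [S -> c]
tttyqcttS => tttyqcttc   [S -> c]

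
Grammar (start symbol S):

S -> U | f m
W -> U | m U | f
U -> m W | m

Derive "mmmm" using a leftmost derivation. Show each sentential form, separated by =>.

S => U   [S -> U]
U => mW   [U -> m W]
mW => mU   [W -> U]
mU => mmW   [U -> m W]
mmW => mmmU   [W -> m U]
mmmU => mmmm   [U -> m]

S => U => mW => mU => mmW => mmmU => mmmm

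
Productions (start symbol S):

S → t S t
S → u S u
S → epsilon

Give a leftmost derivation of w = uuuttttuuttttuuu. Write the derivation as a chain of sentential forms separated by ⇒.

S ⇒ uSu ⇒ uuSuu ⇒ uuuSuuu ⇒ uuutStuuu ⇒ uuuttSttuuu ⇒ uuutttStttuuu ⇒ uuuttttSttttuuu ⇒ uuuttttuSuttttuuu ⇒ uuuttttuuttttuuu

S ⇒ uSu   [S → u S u]
uSu ⇒ uuSuu   [S → u S u]
uuSuu ⇒ uuuSuuu   [S → u S u]
uuuSuuu ⇒ uuutStuuu   [S → t S t]
uuutStuuu ⇒ uuuttSttuuu   [S → t S t]
uuuttSttuuu ⇒ uuutttStttuuu   [S → t S t]
uuutttStttuuu ⇒ uuuttttSttttuuu   [S → t S t]
uuuttttSttttuuu ⇒ uuuttttuSuttttuuu   [S → u S u]
uuuttttuSuttttuuu ⇒ uuuttttuuttttuuu   [S → epsilon]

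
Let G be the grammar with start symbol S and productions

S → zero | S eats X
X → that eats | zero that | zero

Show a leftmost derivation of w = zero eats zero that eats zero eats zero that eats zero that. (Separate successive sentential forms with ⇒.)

S ⇒ S eats X ⇒ S eats X eats X ⇒ S eats X eats X eats X ⇒ S eats X eats X eats X eats X ⇒ zero eats X eats X eats X eats X ⇒ zero eats zero that eats X eats X eats X ⇒ zero eats zero that eats zero eats X eats X ⇒ zero eats zero that eats zero eats zero that eats X ⇒ zero eats zero that eats zero eats zero that eats zero that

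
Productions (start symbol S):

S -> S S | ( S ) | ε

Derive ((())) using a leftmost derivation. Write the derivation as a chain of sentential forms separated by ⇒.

S ⇒ (S) ⇒ (SS) ⇒ (SSS) ⇒ ((S)SS) ⇒ ((SS)SS) ⇒ (((S)S)SS) ⇒ ((()S)SS) ⇒ ((())SS) ⇒ ((())S) ⇒ ((()))

S ⇒ (S)   [S -> ( S )]
(S) ⇒ (SS)   [S -> S S]
(SS) ⇒ (SSS)   [S -> S S]
(SSS) ⇒ ((S)SS)   [S -> ( S )]
((S)SS) ⇒ ((SS)SS)   [S -> S S]
((SS)SS) ⇒ (((S)S)SS)   [S -> ( S )]
(((S)S)SS) ⇒ ((()S)SS)   [S -> ε]
((()S)SS) ⇒ ((())SS)   [S -> ε]
((())SS) ⇒ ((())S)   [S -> ε]
((())S) ⇒ ((()))   [S -> ε]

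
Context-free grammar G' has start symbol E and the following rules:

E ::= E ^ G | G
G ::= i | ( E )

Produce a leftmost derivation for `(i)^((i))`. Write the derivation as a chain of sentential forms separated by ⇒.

E ⇒ E^G   [E ::= E ^ G]
E^G ⇒ G^G   [E ::= G]
G^G ⇒ (E)^G   [G ::= ( E )]
(E)^G ⇒ (G)^G   [E ::= G]
(G)^G ⇒ (i)^G   [G ::= i]
(i)^G ⇒ (i)^(E)   [G ::= ( E )]
(i)^(E) ⇒ (i)^(G)   [E ::= G]
(i)^(G) ⇒ (i)^((E))   [G ::= ( E )]
(i)^((E)) ⇒ (i)^((G))   [E ::= G]
(i)^((G)) ⇒ (i)^((i))   [G ::= i]

E⇒E^G⇒G^G⇒(E)^G⇒(G)^G⇒(i)^G⇒(i)^(E)⇒(i)^(G)⇒(i)^((E))⇒(i)^((G))⇒(i)^((i))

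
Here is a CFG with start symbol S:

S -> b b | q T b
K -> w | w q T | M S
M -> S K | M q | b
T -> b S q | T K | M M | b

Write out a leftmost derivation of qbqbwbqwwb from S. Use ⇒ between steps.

S⇒qTb⇒qTKb⇒qTKKb⇒qbSqKKb⇒qbqTbqKKb⇒qbqTKbqKKb⇒qbqbKbqKKb⇒qbqbwbqKKb⇒qbqbwbqwKb⇒qbqbwbqwwb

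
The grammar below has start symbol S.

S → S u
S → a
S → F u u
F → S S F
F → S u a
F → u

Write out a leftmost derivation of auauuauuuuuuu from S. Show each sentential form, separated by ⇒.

S ⇒ Fuu ⇒ SSFuu ⇒ SuSFuu ⇒ auSFuu ⇒ auSuFuu ⇒ auSuuFuu ⇒ auFuuuuFuu ⇒ auSuauuuuFuu ⇒ auSuuauuuuFuu ⇒ auauuauuuuFuu ⇒ auauuauuuuuuu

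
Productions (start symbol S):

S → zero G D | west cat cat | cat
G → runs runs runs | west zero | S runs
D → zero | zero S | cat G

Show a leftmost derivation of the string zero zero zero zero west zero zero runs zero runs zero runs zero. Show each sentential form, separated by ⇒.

S ⇒ zero G D ⇒ zero S runs D ⇒ zero zero G D runs D ⇒ zero zero S runs D runs D ⇒ zero zero zero G D runs D runs D ⇒ zero zero zero S runs D runs D runs D ⇒ zero zero zero zero G D runs D runs D runs D ⇒ zero zero zero zero west zero D runs D runs D runs D ⇒ zero zero zero zero west zero zero runs D runs D runs D ⇒ zero zero zero zero west zero zero runs zero runs D runs D ⇒ zero zero zero zero west zero zero runs zero runs zero runs D ⇒ zero zero zero zero west zero zero runs zero runs zero runs zero

S ⇒ zero G D   [S → zero G D]
zero G D ⇒ zero S runs D   [G → S runs]
zero S runs D ⇒ zero zero G D runs D   [S → zero G D]
zero zero G D runs D ⇒ zero zero S runs D runs D   [G → S runs]
zero zero S runs D runs D ⇒ zero zero zero G D runs D runs D   [S → zero G D]
zero zero zero G D runs D runs D ⇒ zero zero zero S runs D runs D runs D   [G → S runs]
zero zero zero S runs D runs D runs D ⇒ zero zero zero zero G D runs D runs D runs D   [S → zero G D]
zero zero zero zero G D runs D runs D runs D ⇒ zero zero zero zero west zero D runs D runs D runs D   [G → west zero]
zero zero zero zero west zero D runs D runs D runs D ⇒ zero zero zero zero west zero zero runs D runs D runs D   [D → zero]
zero zero zero zero west zero zero runs D runs D runs D ⇒ zero zero zero zero west zero zero runs zero runs D runs D   [D → zero]
zero zero zero zero west zero zero runs zero runs D runs D ⇒ zero zero zero zero west zero zero runs zero runs zero runs D   [D → zero]
zero zero zero zero west zero zero runs zero runs zero runs D ⇒ zero zero zero zero west zero zero runs zero runs zero runs zero   [D → zero]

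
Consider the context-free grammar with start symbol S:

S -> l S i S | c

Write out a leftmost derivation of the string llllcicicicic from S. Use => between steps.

S => lSiS => llSiSiS => lllSiSiSiS => llllSiSiSiSiS => llllciSiSiSiS => llllciciSiSiS => llllciciciSiS => llllciciciciS => llllcicicicic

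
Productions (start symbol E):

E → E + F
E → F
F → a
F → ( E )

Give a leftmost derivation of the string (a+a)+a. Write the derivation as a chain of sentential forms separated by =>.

E=>E+F=>F+F=>(E)+F=>(E+F)+F=>(F+F)+F=>(a+F)+F=>(a+a)+F=>(a+a)+a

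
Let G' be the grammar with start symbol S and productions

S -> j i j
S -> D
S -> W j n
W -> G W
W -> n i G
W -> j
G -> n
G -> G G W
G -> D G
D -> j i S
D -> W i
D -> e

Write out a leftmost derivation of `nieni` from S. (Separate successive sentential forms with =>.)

S => D   [S -> D]
D => Wi   [D -> W i]
Wi => niGi   [W -> n i G]
niGi => niDGi   [G -> D G]
niDGi => nieGi   [D -> e]
nieGi => nieni   [G -> n]

S => D => Wi => niGi => niDGi => nieGi => nieni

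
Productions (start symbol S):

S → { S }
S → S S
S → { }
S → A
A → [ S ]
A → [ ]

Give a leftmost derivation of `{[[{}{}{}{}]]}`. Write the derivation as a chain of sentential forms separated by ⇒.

S⇒{S}⇒{A}⇒{[S]}⇒{[A]}⇒{[[S]]}⇒{[[SS]]}⇒{[[SSS]]}⇒{[[{}SS]]}⇒{[[{}{}S]]}⇒{[[{}{}SS]]}⇒{[[{}{}{}S]]}⇒{[[{}{}{}{}]]}

S ⇒ {S}   [S → { S }]
{S} ⇒ {A}   [S → A]
{A} ⇒ {[S]}   [A → [ S ]]
{[S]} ⇒ {[A]}   [S → A]
{[A]} ⇒ {[[S]]}   [A → [ S ]]
{[[S]]} ⇒ {[[SS]]}   [S → S S]
{[[SS]]} ⇒ {[[SSS]]}   [S → S S]
{[[SSS]]} ⇒ {[[{}SS]]}   [S → { }]
{[[{}SS]]} ⇒ {[[{}{}S]]}   [S → { }]
{[[{}{}S]]} ⇒ {[[{}{}SS]]}   [S → S S]
{[[{}{}SS]]} ⇒ {[[{}{}{}S]]}   [S → { }]
{[[{}{}{}S]]} ⇒ {[[{}{}{}{}]]}   [S → { }]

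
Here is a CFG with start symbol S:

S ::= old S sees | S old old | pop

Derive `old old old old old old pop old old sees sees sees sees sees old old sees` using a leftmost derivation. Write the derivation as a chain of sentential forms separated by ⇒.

S ⇒ old S sees ⇒ old S old old sees ⇒ old old S sees old old sees ⇒ old old old S sees sees old old sees ⇒ old old old old S sees sees sees old old sees ⇒ old old old old old S sees sees sees sees old old sees ⇒ old old old old old old S sees sees sees sees sees old old sees ⇒ old old old old old old S old old sees sees sees sees sees old old sees ⇒ old old old old old old pop old old sees sees sees sees sees old old sees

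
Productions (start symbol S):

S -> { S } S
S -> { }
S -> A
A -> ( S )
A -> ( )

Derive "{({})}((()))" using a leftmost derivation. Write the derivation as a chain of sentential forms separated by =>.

S => {S}S   [S -> { S } S]
{S}S => {A}S   [S -> A]
{A}S => {(S)}S   [A -> ( S )]
{(S)}S => {({})}S   [S -> { }]
{({})}S => {({})}A   [S -> A]
{({})}A => {({})}(S)   [A -> ( S )]
{({})}(S) => {({})}(A)   [S -> A]
{({})}(A) => {({})}((S))   [A -> ( S )]
{({})}((S)) => {({})}((A))   [S -> A]
{({})}((A)) => {({})}((()))   [A -> ( )]

S => {S}S => {A}S => {(S)}S => {({})}S => {({})}A => {({})}(S) => {({})}(A) => {({})}((S)) => {({})}((A)) => {({})}((()))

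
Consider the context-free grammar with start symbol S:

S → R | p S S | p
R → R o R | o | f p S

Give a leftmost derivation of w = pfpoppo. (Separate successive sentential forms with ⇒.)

S⇒pSS⇒pRS⇒pfpSS⇒pfpRS⇒pfpoS⇒pfpopSS⇒pfpoppS⇒pfpoppR⇒pfpoppo

S ⇒ pSS   [S → p S S]
pSS ⇒ pRS   [S → R]
pRS ⇒ pfpSS   [R → f p S]
pfpSS ⇒ pfpRS   [S → R]
pfpRS ⇒ pfpoS   [R → o]
pfpoS ⇒ pfpopSS   [S → p S S]
pfpopSS ⇒ pfpoppS   [S → p]
pfpoppS ⇒ pfpoppR   [S → R]
pfpoppR ⇒ pfpoppo   [R → o]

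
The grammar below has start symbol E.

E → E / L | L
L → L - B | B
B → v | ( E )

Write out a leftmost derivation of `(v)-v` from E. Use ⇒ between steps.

E ⇒ L   [E → L]
L ⇒ L-B   [L → L - B]
L-B ⇒ B-B   [L → B]
B-B ⇒ (E)-B   [B → ( E )]
(E)-B ⇒ (L)-B   [E → L]
(L)-B ⇒ (B)-B   [L → B]
(B)-B ⇒ (v)-B   [B → v]
(v)-B ⇒ (v)-v   [B → v]

E ⇒ L ⇒ L-B ⇒ B-B ⇒ (E)-B ⇒ (L)-B ⇒ (B)-B ⇒ (v)-B ⇒ (v)-v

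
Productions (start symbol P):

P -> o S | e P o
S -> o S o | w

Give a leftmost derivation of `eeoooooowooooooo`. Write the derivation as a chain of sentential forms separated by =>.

P=>ePo=>eePoo=>eeoSoo=>eeooSooo=>eeoooSoooo=>eeooooSooooo=>eeoooooSoooooo=>eeooooooSooooooo=>eeoooooowooooooo

P => ePo   [P -> e P o]
ePo => eePoo   [P -> e P o]
eePoo => eeoSoo   [P -> o S]
eeoSoo => eeooSooo   [S -> o S o]
eeooSooo => eeoooSoooo   [S -> o S o]
eeoooSoooo => eeooooSooooo   [S -> o S o]
eeooooSooooo => eeoooooSoooooo   [S -> o S o]
eeoooooSoooooo => eeooooooSooooooo   [S -> o S o]
eeooooooSooooooo => eeoooooowooooooo   [S -> w]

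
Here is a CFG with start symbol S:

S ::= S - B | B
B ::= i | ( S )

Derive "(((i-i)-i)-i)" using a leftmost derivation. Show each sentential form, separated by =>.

S => B => (S) => (S-B) => (B-B) => ((S)-B) => ((S-B)-B) => ((B-B)-B) => (((S)-B)-B) => (((S-B)-B)-B) => (((B-B)-B)-B) => (((i-B)-B)-B) => (((i-i)-B)-B) => (((i-i)-i)-B) => (((i-i)-i)-i)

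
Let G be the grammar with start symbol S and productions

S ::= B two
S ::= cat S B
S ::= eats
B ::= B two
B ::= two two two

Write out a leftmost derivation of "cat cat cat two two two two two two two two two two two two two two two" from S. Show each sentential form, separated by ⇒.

S ⇒ cat S B ⇒ cat cat S B B ⇒ cat cat cat S B B B ⇒ cat cat cat B two B B B ⇒ cat cat cat B two two B B B ⇒ cat cat cat two two two two two B B B ⇒ cat cat cat two two two two two B two B B ⇒ cat cat cat two two two two two two two two two B B ⇒ cat cat cat two two two two two two two two two two two two B ⇒ cat cat cat two two two two two two two two two two two two two two two

S ⇒ cat S B   [S ::= cat S B]
cat S B ⇒ cat cat S B B   [S ::= cat S B]
cat cat S B B ⇒ cat cat cat S B B B   [S ::= cat S B]
cat cat cat S B B B ⇒ cat cat cat B two B B B   [S ::= B two]
cat cat cat B two B B B ⇒ cat cat cat B two two B B B   [B ::= B two]
cat cat cat B two two B B B ⇒ cat cat cat two two two two two B B B   [B ::= two two two]
cat cat cat two two two two two B B B ⇒ cat cat cat two two two two two B two B B   [B ::= B two]
cat cat cat two two two two two B two B B ⇒ cat cat cat two two two two two two two two two B B   [B ::= two two two]
cat cat cat two two two two two two two two two B B ⇒ cat cat cat two two two two two two two two two two two two B   [B ::= two two two]
cat cat cat two two two two two two two two two two two two B ⇒ cat cat cat two two two two two two two two two two two two two two two   [B ::= two two two]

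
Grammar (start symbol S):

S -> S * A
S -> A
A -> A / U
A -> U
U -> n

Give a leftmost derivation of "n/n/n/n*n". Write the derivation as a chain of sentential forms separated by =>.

S=>S*A=>A*A=>A/U*A=>A/U/U*A=>A/U/U/U*A=>U/U/U/U*A=>n/U/U/U*A=>n/n/U/U*A=>n/n/n/U*A=>n/n/n/n*A=>n/n/n/n*U=>n/n/n/n*n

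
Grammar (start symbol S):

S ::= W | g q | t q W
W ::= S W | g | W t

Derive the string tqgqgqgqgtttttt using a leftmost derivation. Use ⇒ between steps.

S ⇒ tqW ⇒ tqWt ⇒ tqWtt ⇒ tqSWtt ⇒ tqgqWtt ⇒ tqgqWttt ⇒ tqgqSWttt ⇒ tqgqgqWttt ⇒ tqgqgqSWttt ⇒ tqgqgqgqWttt ⇒ tqgqgqgqWtttt ⇒ tqgqgqgqWttttt ⇒ tqgqgqgqWtttttt ⇒ tqgqgqgqgtttttt

S ⇒ tqW   [S ::= t q W]
tqW ⇒ tqWt   [W ::= W t]
tqWt ⇒ tqWtt   [W ::= W t]
tqWtt ⇒ tqSWtt   [W ::= S W]
tqSWtt ⇒ tqgqWtt   [S ::= g q]
tqgqWtt ⇒ tqgqWttt   [W ::= W t]
tqgqWttt ⇒ tqgqSWttt   [W ::= S W]
tqgqSWttt ⇒ tqgqgqWttt   [S ::= g q]
tqgqgqWttt ⇒ tqgqgqSWttt   [W ::= S W]
tqgqgqSWttt ⇒ tqgqgqgqWttt   [S ::= g q]
tqgqgqgqWttt ⇒ tqgqgqgqWtttt   [W ::= W t]
tqgqgqgqWtttt ⇒ tqgqgqgqWttttt   [W ::= W t]
tqgqgqgqWttttt ⇒ tqgqgqgqWtttttt   [W ::= W t]
tqgqgqgqWtttttt ⇒ tqgqgqgqgtttttt   [W ::= g]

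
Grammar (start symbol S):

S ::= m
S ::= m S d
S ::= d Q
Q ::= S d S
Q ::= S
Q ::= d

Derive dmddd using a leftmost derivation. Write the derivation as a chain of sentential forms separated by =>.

S => dQ   [S ::= d Q]
dQ => dSdS   [Q ::= S d S]
dSdS => dmdS   [S ::= m]
dmdS => dmddQ   [S ::= d Q]
dmddQ => dmddd   [Q ::= d]

S => dQ => dSdS => dmdS => dmddQ => dmddd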